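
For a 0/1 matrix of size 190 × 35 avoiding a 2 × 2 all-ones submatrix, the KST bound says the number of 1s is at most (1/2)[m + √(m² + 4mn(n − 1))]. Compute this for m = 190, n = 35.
z(190, 35; 2, 2) ≤ (1/2)[190 + √(190² + 4·190·35·34)] = (1/2)[190 + √940500] = 579.8969

Kővári–Sós–Turán: let r_1, ..., r_190 be the row sums and z = Σ r_i the total number of 1s. Each pair of columns can share at most one row with both entries 1 (else a 2×2 all-ones block appears), so Σ_i C(r_i, 2) ≤ C(35, 2) = 595. By convexity Σ_i C(r_i, 2) ≥ 190·C(z/190, 2) = z(z − 190)/(2·190), giving z² − 190z − 190·35·34 ≤ 0 and hence z ≤ (1/2)[190 + √(36100 + 4·226100)] = (1/2)[190 + √940500] ≈ (1/2)(190 + 969.7938) = 579.8969.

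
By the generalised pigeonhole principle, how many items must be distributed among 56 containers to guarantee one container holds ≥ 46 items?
n = (46 − 1)·56 + 1 = 2521

By the generalised pigeonhole principle, to guarantee some box contains ≥ r objects we need more than (r − 1) · k objects total. Threshold: n = (r − 1) · k + 1. With r = 46 and k = 56: n = 45 · 56 + 1 = 2520 + 1 = 2521. For n = 2520 = 45 · 56, we can put exactly 45 objects in every box, avoiding 46 in any single one — so 2521 is tight.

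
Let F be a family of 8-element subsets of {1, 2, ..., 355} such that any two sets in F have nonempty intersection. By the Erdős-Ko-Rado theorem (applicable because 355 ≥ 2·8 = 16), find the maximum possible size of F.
max |F| = C(354, 7) = 130217671789920

The Erdős-Ko-Rado theorem states: for n ≥ 2k, an intersecting family of k-subsets of an n-element set has size at most C(n − 1, k − 1), with equality for 'star' families {A ⊆ [n] : |A| = k, i ∈ A} (fix an element i). For n = 355, k = 8: C(354, 7) = 130217671789920.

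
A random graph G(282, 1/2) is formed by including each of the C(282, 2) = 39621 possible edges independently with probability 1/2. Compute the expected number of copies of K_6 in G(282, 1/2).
E[# K_6] = C(282, 6) · (1/2)^C(6, 2) = 662078875542 / 2^15 = 331039437771/16384 ≈ 20205043.809265

For each 6-subset S of vertices (there are C(282, 6) = 662078875542 such S), let X_S = 1 if S induces a K_6 (all C(6, 2) = 15 edges present). Then P(X_S = 1) = (1/2)^15 = 1/32768. By linearity of expectation, E[# K_6] = C(282, 6) · (1/2)^15 = 662078875542 / 32768 = 331039437771/16384 ≈ 20205043.809265.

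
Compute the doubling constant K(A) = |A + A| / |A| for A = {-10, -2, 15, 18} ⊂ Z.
K = |A + A| / |A| = 10/4 = 5/2

Enumerate A + A = {a + b : a, b ∈ A}. With |A| = 4, there are |A|^2 = 16 ordered sum pairs; collecting distinct values, A + A = {-20, -12, -4, 5, 8, 13, 16, 30, 33, 36}, so |A + A| = 10. Thus K = 10/4 = 5/2. For comparison, the minimum possible |A + A| over all 4-element sets is 2·4 − 1 = 7 (so min K = 7/4), attained only by arithmetic progressions.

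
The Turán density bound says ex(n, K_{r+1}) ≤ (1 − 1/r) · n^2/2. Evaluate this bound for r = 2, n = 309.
Turán density bound = (1/2) · 309^2/2 = 95481/4 ≈ 23870.25

Turán's theorem: ex(n, K_{r+1}) is achieved by the complete r-partite Turán graph T(n, r) with parts as balanced as possible, and is at most (1 − 1/r) · n^2/2. For r = 2, n = 309: the density bound is (1/2) · 95481/2 = 95481/4 ≈ 23870.25. The integer-valued extremum is e(T(309, 2)) = 23870, which is strictly less than the density bound 95481/4 since 2 ∤ 309 (the parts of T(309, 2) cannot all be equal).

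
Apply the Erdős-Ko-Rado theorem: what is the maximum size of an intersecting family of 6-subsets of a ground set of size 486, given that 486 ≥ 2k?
max |F| = C(485, 5) = 219050929097

Erdős-Ko-Rado (1961): when n ≥ 2k, max |F| = C(n−1, k−1). The bound is attained by the star {A : i ∈ A} for any fixed i ∈ [n]. Here C(486−1, 6−1) = C(485, 5) = 219050929097.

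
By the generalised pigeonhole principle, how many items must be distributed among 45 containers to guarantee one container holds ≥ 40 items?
n = (40 − 1)·45 + 1 = 1756

By the generalised pigeonhole principle, to guarantee some box contains ≥ r objects we need more than (r − 1) · k objects total. Threshold: n = (r − 1) · k + 1. With r = 40 and k = 45: n = 39 · 45 + 1 = 1755 + 1 = 1756. For n = 1755 = 39 · 45, we can put exactly 39 objects in every box, avoiding 40 in any single one — so 1756 is tight.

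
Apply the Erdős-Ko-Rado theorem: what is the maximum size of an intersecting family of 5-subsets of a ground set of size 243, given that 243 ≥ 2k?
max |F| = C(242, 4) = 139389580

The Erdős-Ko-Rado theorem states: for n ≥ 2k, an intersecting family of k-subsets of an n-element set has size at most C(n − 1, k − 1), with equality for 'star' families {A ⊆ [n] : |A| = k, i ∈ A} (fix an element i). For n = 243, k = 5: C(242, 4) = 139389580.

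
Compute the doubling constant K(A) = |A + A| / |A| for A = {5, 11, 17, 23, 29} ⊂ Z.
K = |A + A| / |A| = 9/5

Enumerate A + A = {a + b : a, b ∈ A}. With |A| = 5, there are |A|^2 = 25 ordered sum pairs; collecting distinct values, A + A = {10, 16, 22, 28, 34, 40, 46, 52, 58}, so |A + A| = 9. Thus K = 9/5. Here |A + A| = 2|A| − 1 = 9, the minimum possible — so K = 9/5 is minimal, which holds iff A is an arithmetic progression.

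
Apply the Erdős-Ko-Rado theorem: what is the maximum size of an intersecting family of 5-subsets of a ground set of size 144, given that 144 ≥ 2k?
max |F| = C(143, 4) = 16701685

The Erdős-Ko-Rado theorem states: for n ≥ 2k, an intersecting family of k-subsets of an n-element set has size at most C(n − 1, k − 1), with equality for 'star' families {A ⊆ [n] : |A| = k, i ∈ A} (fix an element i). For n = 144, k = 5: C(143, 4) = 16701685.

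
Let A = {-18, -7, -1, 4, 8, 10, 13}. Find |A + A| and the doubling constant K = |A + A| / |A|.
K = |A + A| / |A| = 24/7

Enumerate A + A = {a + b : a, b ∈ A}. With |A| = 7, there are |A|^2 = 49 ordered sum pairs; collecting distinct values, A + A = {-36, -25, -19, -14, -10, -8, -5, -3, -2, 1, 3, 6, 7, 8, 9, 12, 14, 16, 17, 18, 20, 21, 23, 26}, so |A + A| = 24. Thus K = 24/7. For comparison, the minimum possible |A + A| over all 7-element sets is 2·7 − 1 = 13 (so min K = 13/7), attained only by arithmetic progressions.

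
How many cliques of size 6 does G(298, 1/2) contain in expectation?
E[# K_6] = C(298, 6) · (1/2)^C(6, 2) = 924631947162 / 2^15 = 462315973581/16384 ≈ 28217527.684387

For each 6-subset S of vertices (there are C(298, 6) = 924631947162 such S), let X_S = 1 if S induces a K_6 (all C(6, 2) = 15 edges present). Then P(X_S = 1) = (1/2)^15 = 1/32768. By linearity of expectation, E[# K_6] = C(298, 6) · (1/2)^15 = 924631947162 / 32768 = 462315973581/16384 ≈ 28217527.684387.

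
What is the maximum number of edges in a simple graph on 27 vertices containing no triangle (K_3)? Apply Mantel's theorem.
ex(27, K_3) = ⌊27^2/4⌋ = 182

Mantel (1907): a triangle-free graph on n vertices has at most ⌊n^2/4⌋ edges, with equality for the complete bipartite graph K_{⌊n/2⌋, ⌈n/2⌉}. For n = 27: ⌊27^2/4⌋ = ⌊729/4⌋ = 182. The extremal graph is K_{13, 14}, which has 13·14 = 182 edges.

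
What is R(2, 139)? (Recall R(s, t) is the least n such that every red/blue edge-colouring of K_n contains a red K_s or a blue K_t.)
R(2, 139) = 139

R(2, k) = k for all k ≥ 2: in a 2-colouring of K_k, either some edge is red (a red K_2) or all edges are blue (a blue K_k). And K_{138} coloured all-blue has no blue K_139, so R(2, 139) > 138. Hence R(2, 139) = 139.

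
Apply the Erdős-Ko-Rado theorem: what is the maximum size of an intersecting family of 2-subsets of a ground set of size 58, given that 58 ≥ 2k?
max |F| = C(57, 1) = 57

The Erdős-Ko-Rado theorem states: for n ≥ 2k, an intersecting family of k-subsets of an n-element set has size at most C(n − 1, k − 1), with equality for 'star' families {A ⊆ [n] : |A| = k, i ∈ A} (fix an element i). For n = 58, k = 2: C(57, 1) = 57.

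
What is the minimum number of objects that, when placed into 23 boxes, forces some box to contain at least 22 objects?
n = (22 − 1)·23 + 1 = 484

By the generalised pigeonhole principle, to guarantee some box contains ≥ r objects we need more than (r − 1) · k objects total. Threshold: n = (r − 1) · k + 1. With r = 22 and k = 23: n = 21 · 23 + 1 = 483 + 1 = 484. For n = 483 = 21 · 23, we can put exactly 21 objects in every box, avoiding 22 in any single one — so 484 is tight.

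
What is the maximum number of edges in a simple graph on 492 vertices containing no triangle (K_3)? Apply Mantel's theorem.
ex(492, K_3) = ⌊492^2/4⌋ = 60516

Mantel (1907): a triangle-free graph on n vertices has at most ⌊n^2/4⌋ edges, with equality for the complete bipartite graph K_{⌊n/2⌋, ⌈n/2⌉}. For n = 492: ⌊492^2/4⌋ = ⌊242064/4⌋ = 60516. The extremal graph is K_{246, 246}, which has 246·246 = 60516 edges.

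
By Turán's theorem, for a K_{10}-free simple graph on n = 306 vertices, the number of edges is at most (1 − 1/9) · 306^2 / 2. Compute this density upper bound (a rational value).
Turán density bound = (8/9) · 306^2/2 = 41616

Turán's theorem: ex(n, K_{r+1}) is achieved by the complete r-partite Turán graph T(n, r) with parts as balanced as possible, and is at most (1 − 1/r) · n^2/2. For r = 9, n = 306: the density bound is (8/9) · 93636/2 = 41616. Since 9 ∣ 306, the Turán graph T(306, 9) has parts of equal size 34, and its edge count e(T(306, 9)) = 41616 attains the density bound exactly.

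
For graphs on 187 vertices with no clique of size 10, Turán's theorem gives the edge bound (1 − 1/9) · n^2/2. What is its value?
Turán density bound = (8/9) · 187^2/2 = 139876/9 ≈ 15541.7778

Turán's theorem: ex(n, K_{r+1}) is achieved by the complete r-partite Turán graph T(n, r) with parts as balanced as possible, and is at most (1 − 1/r) · n^2/2. For r = 9, n = 187: the density bound is (8/9) · 34969/2 = 139876/9 ≈ 15541.7778. The integer-valued extremum is e(T(187, 9)) = 15541, which is strictly less than the density bound 139876/9 since 9 ∤ 187 (the parts of T(187, 9) cannot all be equal).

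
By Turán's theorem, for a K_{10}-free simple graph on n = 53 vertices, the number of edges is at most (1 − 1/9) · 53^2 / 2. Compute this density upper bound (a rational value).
Turán density bound = (8/9) · 53^2/2 = 11236/9 ≈ 1248.4444

Turán's theorem: ex(n, K_{r+1}) is achieved by the complete r-partite Turán graph T(n, r) with parts as balanced as possible, and is at most (1 − 1/r) · n^2/2. For r = 9, n = 53: the density bound is (8/9) · 2809/2 = 11236/9 ≈ 1248.4444. The integer-valued extremum is e(T(53, 9)) = 1248, which is strictly less than the density bound 11236/9 since 9 ∤ 53 (the parts of T(53, 9) cannot all be equal).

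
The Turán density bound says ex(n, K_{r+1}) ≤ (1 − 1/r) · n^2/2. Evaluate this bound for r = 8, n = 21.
Turán density bound = (7/8) · 21^2/2 = 3087/16 ≈ 192.9375

Turán's theorem: ex(n, K_{r+1}) is achieved by the complete r-partite Turán graph T(n, r) with parts as balanced as possible, and is at most (1 − 1/r) · n^2/2. For r = 8, n = 21: the density bound is (7/8) · 441/2 = 3087/16 ≈ 192.9375. The integer-valued extremum is e(T(21, 8)) = 192, which is strictly less than the density bound 3087/16 since 8 ∤ 21 (the parts of T(21, 8) cannot all be equal).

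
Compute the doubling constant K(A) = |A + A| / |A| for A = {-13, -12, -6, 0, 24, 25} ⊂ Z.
K = |A + A| / |A| = 19/6

Enumerate A + A = {a + b : a, b ∈ A}. With |A| = 6, there are |A|^2 = 36 ordered sum pairs; collecting distinct values, A + A = {-26, -25, -24, -19, -18, -13, -12, -6, 0, 11, 12, 13, 18, 19, 24, 25, 48, 49, 50}, so |A + A| = 19. Thus K = 19/6. For comparison, the minimum possible |A + A| over all 6-element sets is 2·6 − 1 = 11 (so min K = 11/6), attained only by arithmetic progressions.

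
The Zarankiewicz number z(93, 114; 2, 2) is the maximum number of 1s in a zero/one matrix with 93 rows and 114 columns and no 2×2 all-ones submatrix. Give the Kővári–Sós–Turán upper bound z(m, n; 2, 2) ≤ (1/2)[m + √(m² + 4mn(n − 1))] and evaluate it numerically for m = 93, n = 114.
z(93, 114; 2, 2) ≤ (1/2)[93 + √(93² + 4·93·114·113)] = (1/2)[93 + √4800753] = 1142.031

Kővári–Sós–Turán: let r_1, ..., r_93 be the row sums and z = Σ r_i the total number of 1s. Each pair of columns can share at most one row with both entries 1 (else a 2×2 all-ones block appears), so Σ_i C(r_i, 2) ≤ C(114, 2) = 6441. By convexity Σ_i C(r_i, 2) ≥ 93·C(z/93, 2) = z(z − 93)/(2·93), giving z² − 93z − 93·114·113 ≤ 0 and hence z ≤ (1/2)[93 + √(8649 + 4·1198026)] = (1/2)[93 + √4800753] ≈ (1/2)(93 + 2191.0621) = 1142.031.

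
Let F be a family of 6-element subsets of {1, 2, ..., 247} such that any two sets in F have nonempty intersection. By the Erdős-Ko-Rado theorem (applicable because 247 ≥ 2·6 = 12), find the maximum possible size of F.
max |F| = C(246, 5) = 7206616494

The Erdős-Ko-Rado theorem states: for n ≥ 2k, an intersecting family of k-subsets of an n-element set has size at most C(n − 1, k − 1), with equality for 'star' families {A ⊆ [n] : |A| = k, i ∈ A} (fix an element i). For n = 247, k = 6: C(246, 5) = 7206616494.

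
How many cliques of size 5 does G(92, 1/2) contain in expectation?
E[# K_5] = C(92, 5) · (1/2)^C(5, 2) = 49177128 / 2^10 = 6147141/128 = 48024.5390625

For each 5-subset S of vertices (there are C(92, 5) = 49177128 such S), let X_S = 1 if S induces a K_5 (all C(5, 2) = 10 edges present). Then P(X_S = 1) = (1/2)^10 = 1/1024. By linearity of expectation, E[# K_5] = C(92, 5) · (1/2)^10 = 49177128 / 1024 = 6147141/128 = 48024.5390625.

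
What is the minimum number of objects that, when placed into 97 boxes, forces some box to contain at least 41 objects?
n = (41 − 1)·97 + 1 = 3881

By the generalised pigeonhole principle, to guarantee some box contains ≥ r objects we need more than (r − 1) · k objects total. Threshold: n = (r − 1) · k + 1. With r = 41 and k = 97: n = 40 · 97 + 1 = 3880 + 1 = 3881. For n = 3880 = 40 · 97, we can put exactly 40 objects in every box, avoiding 41 in any single one — so 3881 is tight.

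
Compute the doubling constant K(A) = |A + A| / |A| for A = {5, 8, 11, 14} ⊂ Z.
K = |A + A| / |A| = 7/4

Enumerate A + A = {a + b : a, b ∈ A}. With |A| = 4, there are |A|^2 = 16 ordered sum pairs; collecting distinct values, A + A = {10, 13, 16, 19, 22, 25, 28}, so |A + A| = 7. Thus K = 7/4. Here |A + A| = 2|A| − 1 = 7, the minimum possible — so K = 7/4 is minimal, which holds iff A is an arithmetic progression.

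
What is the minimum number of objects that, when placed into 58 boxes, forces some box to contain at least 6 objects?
n = (6 − 1)·58 + 1 = 291

By the generalised pigeonhole principle, to guarantee some box contains ≥ r objects we need more than (r − 1) · k objects total. Threshold: n = (r − 1) · k + 1. With r = 6 and k = 58: n = 5 · 58 + 1 = 290 + 1 = 291. For n = 290 = 5 · 58, we can put exactly 5 objects in every box, avoiding 6 in any single one — so 291 is tight.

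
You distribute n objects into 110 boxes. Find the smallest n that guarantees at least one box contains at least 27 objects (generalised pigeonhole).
n = (27 − 1)·110 + 1 = 2861

By the generalised pigeonhole principle, to guarantee some box contains ≥ r objects we need more than (r − 1) · k objects total. Threshold: n = (r − 1) · k + 1. With r = 27 and k = 110: n = 26 · 110 + 1 = 2860 + 1 = 2861. For n = 2860 = 26 · 110, we can put exactly 26 objects in every box, avoiding 27 in any single one — so 2861 is tight.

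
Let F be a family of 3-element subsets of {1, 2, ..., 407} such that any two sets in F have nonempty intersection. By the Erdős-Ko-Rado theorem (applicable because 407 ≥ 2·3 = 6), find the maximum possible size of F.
max |F| = C(406, 2) = 82215

The Erdős-Ko-Rado theorem states: for n ≥ 2k, an intersecting family of k-subsets of an n-element set has size at most C(n − 1, k − 1), with equality for 'star' families {A ⊆ [n] : |A| = k, i ∈ A} (fix an element i). For n = 407, k = 3: C(406, 2) = 82215.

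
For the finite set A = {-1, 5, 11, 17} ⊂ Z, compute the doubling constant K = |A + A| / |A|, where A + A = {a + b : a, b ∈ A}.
K = |A + A| / |A| = 7/4

Enumerate A + A = {a + b : a, b ∈ A}. With |A| = 4, there are |A|^2 = 16 ordered sum pairs; collecting distinct values, A + A = {-2, 4, 10, 16, 22, 28, 34}, so |A + A| = 7. Thus K = 7/4. Here |A + A| = 2|A| − 1 = 7, the minimum possible — so K = 7/4 is minimal, which holds iff A is an arithmetic progression.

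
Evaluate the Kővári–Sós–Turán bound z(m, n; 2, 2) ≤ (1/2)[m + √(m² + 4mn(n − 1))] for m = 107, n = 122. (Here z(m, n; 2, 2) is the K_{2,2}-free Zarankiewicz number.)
z(107, 122; 2, 2) ≤ (1/2)[107 + √(107² + 4·107·122·121)] = (1/2)[107 + √6329585] = 1311.4333

Kővári–Sós–Turán: let r_1, ..., r_107 be the row sums and z = Σ r_i the total number of 1s. Each pair of columns can share at most one row with both entries 1 (else a 2×2 all-ones block appears), so Σ_i C(r_i, 2) ≤ C(122, 2) = 7381. By convexity Σ_i C(r_i, 2) ≥ 107·C(z/107, 2) = z(z − 107)/(2·107), giving z² − 107z − 107·122·121 ≤ 0 and hence z ≤ (1/2)[107 + √(11449 + 4·1579534)] = (1/2)[107 + √6329585] ≈ (1/2)(107 + 2515.8666) = 1311.4333.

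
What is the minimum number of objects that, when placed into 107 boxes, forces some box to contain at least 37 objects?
n = (37 − 1)·107 + 1 = 3853

By the generalised pigeonhole principle, to guarantee some box contains ≥ r objects we need more than (r − 1) · k objects total. Threshold: n = (r − 1) · k + 1. With r = 37 and k = 107: n = 36 · 107 + 1 = 3852 + 1 = 3853. For n = 3852 = 36 · 107, we can put exactly 36 objects in every box, avoiding 37 in any single one — so 3853 is tight.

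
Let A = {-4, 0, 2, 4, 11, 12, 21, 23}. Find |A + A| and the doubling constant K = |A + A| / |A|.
K = |A + A| / |A| = 30/8 = 15/4

Enumerate A + A = {a + b : a, b ∈ A}. With |A| = 8, there are |A|^2 = 64 ordered sum pairs; collecting distinct values, A + A = {-8, -4, -2, 0, 2, 4, 6, 7, 8, 11, 12, 13, 14, 15, 16, 17, 19, 21, 22, 23, 24, 25, 27, 32, 33, 34, 35, 42, 44, 46}, so |A + A| = 30. Thus K = 30/8 = 15/4. For comparison, the minimum possible |A + A| over all 8-element sets is 2·8 − 1 = 15 (so min K = 15/8), attained only by arithmetic progressions.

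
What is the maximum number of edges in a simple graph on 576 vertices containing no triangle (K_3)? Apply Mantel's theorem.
ex(576, K_3) = ⌊576^2/4⌋ = 82944

Mantel (1907): a triangle-free graph on n vertices has at most ⌊n^2/4⌋ edges, with equality for the complete bipartite graph K_{⌊n/2⌋, ⌈n/2⌉}. For n = 576: ⌊576^2/4⌋ = ⌊331776/4⌋ = 82944. The extremal graph is K_{288, 288}, which has 288·288 = 82944 edges.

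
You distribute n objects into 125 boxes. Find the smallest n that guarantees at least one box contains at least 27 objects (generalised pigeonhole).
n = (27 − 1)·125 + 1 = 3251

By the generalised pigeonhole principle, to guarantee some box contains ≥ r objects we need more than (r − 1) · k objects total. Threshold: n = (r − 1) · k + 1. With r = 27 and k = 125: n = 26 · 125 + 1 = 3250 + 1 = 3251. For n = 3250 = 26 · 125, we can put exactly 26 objects in every box, avoiding 27 in any single one — so 3251 is tight.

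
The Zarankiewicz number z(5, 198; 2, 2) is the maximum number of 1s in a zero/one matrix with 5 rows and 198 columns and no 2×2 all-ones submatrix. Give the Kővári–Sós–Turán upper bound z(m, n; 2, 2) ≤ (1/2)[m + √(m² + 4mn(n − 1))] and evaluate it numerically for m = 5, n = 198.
z(5, 198; 2, 2) ≤ (1/2)[5 + √(5² + 4·5·198·197)] = (1/2)[5 + √780145] = 444.1291

Kővári–Sós–Turán: let r_1, ..., r_5 be the row sums and z = Σ r_i the total number of 1s. Each pair of columns can share at most one row with both entries 1 (else a 2×2 all-ones block appears), so Σ_i C(r_i, 2) ≤ C(198, 2) = 19503. By convexity Σ_i C(r_i, 2) ≥ 5·C(z/5, 2) = z(z − 5)/(2·5), giving z² − 5z − 5·198·197 ≤ 0 and hence z ≤ (1/2)[5 + √(25 + 4·195030)] = (1/2)[5 + √780145] ≈ (1/2)(5 + 883.2582) = 444.1291.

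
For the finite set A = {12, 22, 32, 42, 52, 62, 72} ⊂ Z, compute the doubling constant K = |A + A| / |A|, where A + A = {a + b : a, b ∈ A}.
K = |A + A| / |A| = 13/7

Enumerate A + A = {a + b : a, b ∈ A}. With |A| = 7, there are |A|^2 = 49 ordered sum pairs; collecting distinct values, A + A = {24, 34, 44, 54, 64, 74, 84, 94, 104, 114, 124, 134, 144}, so |A + A| = 13. Thus K = 13/7. Here |A + A| = 2|A| − 1 = 13, the minimum possible — so K = 13/7 is minimal, which holds iff A is an arithmetic progression.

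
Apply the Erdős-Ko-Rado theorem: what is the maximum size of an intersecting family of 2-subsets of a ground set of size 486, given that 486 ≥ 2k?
max |F| = C(485, 1) = 485

Erdős-Ko-Rado (1961): when n ≥ 2k, max |F| = C(n−1, k−1). The bound is attained by the star {A : i ∈ A} for any fixed i ∈ [n]. Here C(486−1, 2−1) = C(485, 1) = 485.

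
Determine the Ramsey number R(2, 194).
R(2, 194) = 194

R(2, k) = k for all k ≥ 2: in a 2-colouring of K_k, either some edge is red (a red K_2) or all edges are blue (a blue K_k). And K_{193} coloured all-blue has no blue K_194, so R(2, 194) > 193. Hence R(2, 194) = 194.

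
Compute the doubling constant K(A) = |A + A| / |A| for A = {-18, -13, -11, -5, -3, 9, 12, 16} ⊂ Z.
K = |A + A| / |A| = 33/8

Enumerate A + A = {a + b : a, b ∈ A}. With |A| = 8, there are |A|^2 = 64 ordered sum pairs; collecting distinct values, A + A = {-36, -31, -29, -26, -24, -23, -22, -21, -18, -16, -14, -10, -9, -8, -6, -4, -2, -1, 1, 3, 4, 5, 6, 7, 9, 11, 13, 18, 21, 24, 25, 28, 32}, so |A + A| = 33. Thus K = 33/8. For comparison, the minimum possible |A + A| over all 8-element sets is 2·8 − 1 = 15 (so min K = 15/8), attained only by arithmetic progressions.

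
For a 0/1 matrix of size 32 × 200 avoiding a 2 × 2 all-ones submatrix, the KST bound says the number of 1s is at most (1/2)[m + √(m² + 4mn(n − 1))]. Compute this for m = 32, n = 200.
z(32, 200; 2, 2) ≤ (1/2)[32 + √(32² + 4·32·200·199)] = (1/2)[32 + √5095424] = 1144.6523

Kővári–Sós–Turán: let r_1, ..., r_32 be the row sums and z = Σ r_i the total number of 1s. Each pair of columns can share at most one row with both entries 1 (else a 2×2 all-ones block appears), so Σ_i C(r_i, 2) ≤ C(200, 2) = 19900. By convexity Σ_i C(r_i, 2) ≥ 32·C(z/32, 2) = z(z − 32)/(2·32), giving z² − 32z − 32·200·199 ≤ 0 and hence z ≤ (1/2)[32 + √(1024 + 4·1273600)] = (1/2)[32 + √5095424] ≈ (1/2)(32 + 2257.3046) = 1144.6523.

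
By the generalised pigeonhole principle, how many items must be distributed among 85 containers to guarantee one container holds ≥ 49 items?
n = (49 − 1)·85 + 1 = 4081

By the generalised pigeonhole principle, to guarantee some box contains ≥ r objects we need more than (r − 1) · k objects total. Threshold: n = (r − 1) · k + 1. With r = 49 and k = 85: n = 48 · 85 + 1 = 4080 + 1 = 4081. For n = 4080 = 48 · 85, we can put exactly 48 objects in every box, avoiding 49 in any single one — so 4081 is tight.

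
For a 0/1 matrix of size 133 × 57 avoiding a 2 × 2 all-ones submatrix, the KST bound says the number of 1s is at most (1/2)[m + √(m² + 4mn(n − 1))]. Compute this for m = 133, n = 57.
z(133, 57; 2, 2) ≤ (1/2)[133 + √(133² + 4·133·57·56)] = (1/2)[133 + √1715833] = 721.449

Kővári–Sós–Turán: let r_1, ..., r_133 be the row sums and z = Σ r_i the total number of 1s. Each pair of columns can share at most one row with both entries 1 (else a 2×2 all-ones block appears), so Σ_i C(r_i, 2) ≤ C(57, 2) = 1596. By convexity Σ_i C(r_i, 2) ≥ 133·C(z/133, 2) = z(z − 133)/(2·133), giving z² − 133z − 133·57·56 ≤ 0 and hence z ≤ (1/2)[133 + √(17689 + 4·424536)] = (1/2)[133 + √1715833] ≈ (1/2)(133 + 1309.8981) = 721.449.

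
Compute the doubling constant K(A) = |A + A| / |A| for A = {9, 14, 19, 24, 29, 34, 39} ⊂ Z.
K = |A + A| / |A| = 13/7

Enumerate A + A = {a + b : a, b ∈ A}. With |A| = 7, there are |A|^2 = 49 ordered sum pairs; collecting distinct values, A + A = {18, 23, 28, 33, 38, 43, 48, 53, 58, 63, 68, 73, 78}, so |A + A| = 13. Thus K = 13/7. Here |A + A| = 2|A| − 1 = 13, the minimum possible — so K = 13/7 is minimal, which holds iff A is an arithmetic progression.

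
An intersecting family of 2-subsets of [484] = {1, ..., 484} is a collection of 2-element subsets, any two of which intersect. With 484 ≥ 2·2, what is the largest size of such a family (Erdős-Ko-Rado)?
max |F| = C(483, 1) = 483

Erdős-Ko-Rado (1961): when n ≥ 2k, max |F| = C(n−1, k−1). The bound is attained by the star {A : i ∈ A} for any fixed i ∈ [n]. Here C(484−1, 2−1) = C(483, 1) = 483.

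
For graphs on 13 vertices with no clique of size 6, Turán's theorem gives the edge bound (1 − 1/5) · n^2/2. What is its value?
Turán density bound = (4/5) · 13^2/2 = 338/5 ≈ 67.6

Turán's theorem: ex(n, K_{r+1}) is achieved by the complete r-partite Turán graph T(n, r) with parts as balanced as possible, and is at most (1 − 1/r) · n^2/2. For r = 5, n = 13: the density bound is (4/5) · 169/2 = 338/5 ≈ 67.6. The integer-valued extremum is e(T(13, 5)) = 67, which is strictly less than the density bound 338/5 since 5 ∤ 13 (the parts of T(13, 5) cannot all be equal).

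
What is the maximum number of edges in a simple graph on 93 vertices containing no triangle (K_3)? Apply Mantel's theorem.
ex(93, K_3) = ⌊93^2/4⌋ = 2162

Mantel (1907): a triangle-free graph on n vertices has at most ⌊n^2/4⌋ edges, with equality for the complete bipartite graph K_{⌊n/2⌋, ⌈n/2⌉}. For n = 93: ⌊93^2/4⌋ = ⌊8649/4⌋ = 2162. The extremal graph is K_{46, 47}, which has 46·47 = 2162 edges.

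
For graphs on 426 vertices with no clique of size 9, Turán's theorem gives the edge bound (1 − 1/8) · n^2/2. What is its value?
Turán density bound = (7/8) · 426^2/2 = 317583/4 ≈ 79395.75

Turán's theorem: ex(n, K_{r+1}) is achieved by the complete r-partite Turán graph T(n, r) with parts as balanced as possible, and is at most (1 − 1/r) · n^2/2. For r = 8, n = 426: the density bound is (7/8) · 181476/2 = 317583/4 ≈ 79395.75. The integer-valued extremum is e(T(426, 8)) = 79395, which is strictly less than the density bound 317583/4 since 8 ∤ 426 (the parts of T(426, 8) cannot all be equal).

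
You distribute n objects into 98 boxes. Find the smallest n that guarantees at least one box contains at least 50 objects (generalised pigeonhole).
n = (50 − 1)·98 + 1 = 4803

By the generalised pigeonhole principle, to guarantee some box contains ≥ r objects we need more than (r − 1) · k objects total. Threshold: n = (r − 1) · k + 1. With r = 50 and k = 98: n = 49 · 98 + 1 = 4802 + 1 = 4803. For n = 4802 = 49 · 98, we can put exactly 49 objects in every box, avoiding 50 in any single one — so 4803 is tight.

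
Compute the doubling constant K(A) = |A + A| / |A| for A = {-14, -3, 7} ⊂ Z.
K = |A + A| / |A| = 6/3 = 2

Enumerate A + A = {a + b : a, b ∈ A}. With |A| = 3, there are |A|^2 = 9 ordered sum pairs; collecting distinct values, A + A = {-28, -17, -7, -6, 4, 14}, so |A + A| = 6. Thus K = 6/3 = 2. For comparison, the minimum possible |A + A| over all 3-element sets is 2·3 − 1 = 5 (so min K = 5/3), attained only by arithmetic progressions.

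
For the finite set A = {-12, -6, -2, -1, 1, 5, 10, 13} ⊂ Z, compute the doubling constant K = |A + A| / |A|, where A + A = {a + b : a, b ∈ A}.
K = |A + A| / |A| = 31/8

Enumerate A + A = {a + b : a, b ∈ A}. With |A| = 8, there are |A|^2 = 64 ordered sum pairs; collecting distinct values, A + A = {-24, -18, -14, -13, -12, -11, -8, -7, -5, -4, -3, -2, -1, 0, 1, 2, 3, 4, 6, 7, 8, 9, 10, 11, 12, 14, 15, 18, 20, 23, 26}, so |A + A| = 31. Thus K = 31/8. For comparison, the minimum possible |A + A| over all 8-element sets is 2·8 − 1 = 15 (so min K = 15/8), attained only by arithmetic progressions.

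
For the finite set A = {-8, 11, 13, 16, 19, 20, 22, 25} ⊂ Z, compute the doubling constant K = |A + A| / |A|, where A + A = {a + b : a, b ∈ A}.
K = |A + A| / |A| = 28/8 = 7/2

Enumerate A + A = {a + b : a, b ∈ A}. With |A| = 8, there are |A|^2 = 64 ordered sum pairs; collecting distinct values, A + A = {-16, 3, 5, 8, 11, 12, 14, 17, 22, 24, 26, 27, 29, 30, 31, 32, 33, 35, 36, 38, 39, 40, 41, 42, 44, 45, 47, 50}, so |A + A| = 28. Thus K = 28/8 = 7/2. For comparison, the minimum possible |A + A| over all 8-element sets is 2·8 − 1 = 15 (so min K = 15/8), attained only by arithmetic progressions.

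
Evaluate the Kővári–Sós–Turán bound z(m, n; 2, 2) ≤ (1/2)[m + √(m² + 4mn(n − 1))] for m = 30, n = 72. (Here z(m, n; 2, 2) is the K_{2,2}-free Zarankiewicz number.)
z(30, 72; 2, 2) ≤ (1/2)[30 + √(30² + 4·30·72·71)] = (1/2)[30 + √614340] = 406.8992

Kővári–Sós–Turán: let r_1, ..., r_30 be the row sums and z = Σ r_i the total number of 1s. Each pair of columns can share at most one row with both entries 1 (else a 2×2 all-ones block appears), so Σ_i C(r_i, 2) ≤ C(72, 2) = 2556. By convexity Σ_i C(r_i, 2) ≥ 30·C(z/30, 2) = z(z − 30)/(2·30), giving z² − 30z − 30·72·71 ≤ 0 and hence z ≤ (1/2)[30 + √(900 + 4·153360)] = (1/2)[30 + √614340] ≈ (1/2)(30 + 783.7984) = 406.8992.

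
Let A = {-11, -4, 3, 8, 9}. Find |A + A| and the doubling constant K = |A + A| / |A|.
K = |A + A| / |A| = 14/5

Enumerate A + A = {a + b : a, b ∈ A}. With |A| = 5, there are |A|^2 = 25 ordered sum pairs; collecting distinct values, A + A = {-22, -15, -8, -3, -2, -1, 4, 5, 6, 11, 12, 16, 17, 18}, so |A + A| = 14. Thus K = 14/5. For comparison, the minimum possible |A + A| over all 5-element sets is 2·5 − 1 = 9 (so min K = 9/5), attained only by arithmetic progressions.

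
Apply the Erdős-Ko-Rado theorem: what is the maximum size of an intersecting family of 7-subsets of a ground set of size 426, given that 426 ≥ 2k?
max |F| = C(425, 6) = 7899625349700

Erdős-Ko-Rado (1961): when n ≥ 2k, max |F| = C(n−1, k−1). The bound is attained by the star {A : i ∈ A} for any fixed i ∈ [n]. Here C(426−1, 7−1) = C(425, 6) = 7899625349700.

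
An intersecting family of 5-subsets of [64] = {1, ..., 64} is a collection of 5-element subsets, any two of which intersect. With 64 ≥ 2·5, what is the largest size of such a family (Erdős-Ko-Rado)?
max |F| = C(63, 4) = 595665

The Erdős-Ko-Rado theorem states: for n ≥ 2k, an intersecting family of k-subsets of an n-element set has size at most C(n − 1, k − 1), with equality for 'star' families {A ⊆ [n] : |A| = k, i ∈ A} (fix an element i). For n = 64, k = 5: C(63, 4) = 595665.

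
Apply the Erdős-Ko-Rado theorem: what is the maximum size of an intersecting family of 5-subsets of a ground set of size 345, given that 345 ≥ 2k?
max |F| = C(344, 4) = 573352626

Erdős-Ko-Rado (1961): when n ≥ 2k, max |F| = C(n−1, k−1). The bound is attained by the star {A : i ∈ A} for any fixed i ∈ [n]. Here C(345−1, 5−1) = C(344, 4) = 573352626.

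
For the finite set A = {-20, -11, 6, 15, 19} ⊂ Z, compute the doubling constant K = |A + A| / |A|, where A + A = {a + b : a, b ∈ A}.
K = |A + A| / |A| = 14/5

Enumerate A + A = {a + b : a, b ∈ A}. With |A| = 5, there are |A|^2 = 25 ordered sum pairs; collecting distinct values, A + A = {-40, -31, -22, -14, -5, -1, 4, 8, 12, 21, 25, 30, 34, 38}, so |A + A| = 14. Thus K = 14/5. For comparison, the minimum possible |A + A| over all 5-element sets is 2·5 − 1 = 9 (so min K = 9/5), attained only by arithmetic progressions.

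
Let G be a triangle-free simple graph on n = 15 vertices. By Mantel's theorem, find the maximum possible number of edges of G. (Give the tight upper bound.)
ex(15, K_3) = ⌊15^2/4⌋ = 56

Mantel (1907): a triangle-free graph on n vertices has at most ⌊n^2/4⌋ edges, with equality for the complete bipartite graph K_{⌊n/2⌋, ⌈n/2⌉}. For n = 15: ⌊15^2/4⌋ = ⌊225/4⌋ = 56. The extremal graph is K_{7, 8}, which has 7·8 = 56 edges.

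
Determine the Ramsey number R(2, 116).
R(2, 116) = 116

R(2, k) = k for all k ≥ 2: in a 2-colouring of K_k, either some edge is red (a red K_2) or all edges are blue (a blue K_k). And K_{115} coloured all-blue has no blue K_116, so R(2, 116) > 115. Hence R(2, 116) = 116.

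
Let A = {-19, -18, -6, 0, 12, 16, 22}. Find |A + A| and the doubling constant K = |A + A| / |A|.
K = |A + A| / |A| = 26/7

Enumerate A + A = {a + b : a, b ∈ A}. With |A| = 7, there are |A|^2 = 49 ordered sum pairs; collecting distinct values, A + A = {-38, -37, -36, -25, -24, -19, -18, -12, -7, -6, -3, -2, 0, 3, 4, 6, 10, 12, 16, 22, 24, 28, 32, 34, 38, 44}, so |A + A| = 26. Thus K = 26/7. For comparison, the minimum possible |A + A| over all 7-element sets is 2·7 − 1 = 13 (so min K = 13/7), attained only by arithmetic progressions.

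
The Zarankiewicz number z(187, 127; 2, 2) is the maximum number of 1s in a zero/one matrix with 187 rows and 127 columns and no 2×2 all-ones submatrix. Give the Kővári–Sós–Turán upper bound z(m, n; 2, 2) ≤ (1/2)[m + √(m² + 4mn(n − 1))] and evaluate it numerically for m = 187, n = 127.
z(187, 127; 2, 2) ≤ (1/2)[187 + √(187² + 4·187·127·126)] = (1/2)[187 + √12004465] = 1825.873

Kővári–Sós–Turán: let r_1, ..., r_187 be the row sums and z = Σ r_i the total number of 1s. Each pair of columns can share at most one row with both entries 1 (else a 2×2 all-ones block appears), so Σ_i C(r_i, 2) ≤ C(127, 2) = 8001. By convexity Σ_i C(r_i, 2) ≥ 187·C(z/187, 2) = z(z − 187)/(2·187), giving z² − 187z − 187·127·126 ≤ 0 and hence z ≤ (1/2)[187 + √(34969 + 4·2992374)] = (1/2)[187 + √12004465] ≈ (1/2)(187 + 3464.746) = 1825.873.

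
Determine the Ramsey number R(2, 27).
R(2, 27) = 27

R(2, k) = k for all k ≥ 2: in a 2-colouring of K_k, either some edge is red (a red K_2) or all edges are blue (a blue K_k). And K_{26} coloured all-blue has no blue K_27, so R(2, 27) > 26. Hence R(2, 27) = 27.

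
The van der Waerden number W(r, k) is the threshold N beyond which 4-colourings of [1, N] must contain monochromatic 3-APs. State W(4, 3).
W(4, 3) = 76

This is a classical value, W(4, 3) = 76, established by combining an explicit 4-colouring of {1, ..., 75} with no monochromatic 3-AP (giving the lower bound W(4, 3) > 75) and a finite case analysis / exhaustive computer search showing every 4-colouring of {1, ..., 76} has such an AP.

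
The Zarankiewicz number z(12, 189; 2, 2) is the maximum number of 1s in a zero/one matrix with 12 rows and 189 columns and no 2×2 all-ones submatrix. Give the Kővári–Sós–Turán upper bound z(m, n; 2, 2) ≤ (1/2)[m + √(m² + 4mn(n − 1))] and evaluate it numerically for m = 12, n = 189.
z(12, 189; 2, 2) ≤ (1/2)[12 + √(12² + 4·12·189·188)] = (1/2)[12 + √1705680] = 659.0084

Kővári–Sós–Turán: let r_1, ..., r_12 be the row sums and z = Σ r_i the total number of 1s. Each pair of columns can share at most one row with both entries 1 (else a 2×2 all-ones block appears), so Σ_i C(r_i, 2) ≤ C(189, 2) = 17766. By convexity Σ_i C(r_i, 2) ≥ 12·C(z/12, 2) = z(z − 12)/(2·12), giving z² − 12z − 12·189·188 ≤ 0 and hence z ≤ (1/2)[12 + √(144 + 4·426384)] = (1/2)[12 + √1705680] ≈ (1/2)(12 + 1306.0168) = 659.0084.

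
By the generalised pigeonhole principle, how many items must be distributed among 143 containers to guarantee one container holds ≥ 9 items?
n = (9 − 1)·143 + 1 = 1145

By the generalised pigeonhole principle, to guarantee some box contains ≥ r objects we need more than (r − 1) · k objects total. Threshold: n = (r − 1) · k + 1. With r = 9 and k = 143: n = 8 · 143 + 1 = 1144 + 1 = 1145. For n = 1144 = 8 · 143, we can put exactly 8 objects in every box, avoiding 9 in any single one — so 1145 is tight.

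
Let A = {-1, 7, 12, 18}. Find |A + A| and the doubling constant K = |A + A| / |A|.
K = |A + A| / |A| = 10/4 = 5/2

Enumerate A + A = {a + b : a, b ∈ A}. With |A| = 4, there are |A|^2 = 16 ordered sum pairs; collecting distinct values, A + A = {-2, 6, 11, 14, 17, 19, 24, 25, 30, 36}, so |A + A| = 10. Thus K = 10/4 = 5/2. For comparison, the minimum possible |A + A| over all 4-element sets is 2·4 − 1 = 7 (so min K = 7/4), attained only by arithmetic progressions.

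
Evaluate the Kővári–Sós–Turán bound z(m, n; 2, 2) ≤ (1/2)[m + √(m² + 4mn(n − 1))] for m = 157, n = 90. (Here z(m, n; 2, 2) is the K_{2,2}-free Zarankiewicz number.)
z(157, 90; 2, 2) ≤ (1/2)[157 + √(157² + 4·157·90·89)] = (1/2)[157 + √5054929] = 1202.6585

Kővári–Sós–Turán: let r_1, ..., r_157 be the row sums and z = Σ r_i the total number of 1s. Each pair of columns can share at most one row with both entries 1 (else a 2×2 all-ones block appears), so Σ_i C(r_i, 2) ≤ C(90, 2) = 4005. By convexity Σ_i C(r_i, 2) ≥ 157·C(z/157, 2) = z(z − 157)/(2·157), giving z² − 157z − 157·90·89 ≤ 0 and hence z ≤ (1/2)[157 + √(24649 + 4·1257570)] = (1/2)[157 + √5054929] ≈ (1/2)(157 + 2248.3169) = 1202.6585.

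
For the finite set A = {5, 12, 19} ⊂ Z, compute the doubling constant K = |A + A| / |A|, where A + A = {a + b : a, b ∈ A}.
K = |A + A| / |A| = 5/3

Enumerate A + A = {a + b : a, b ∈ A}. With |A| = 3, there are |A|^2 = 9 ordered sum pairs; collecting distinct values, A + A = {10, 17, 24, 31, 38}, so |A + A| = 5. Thus K = 5/3. Here |A + A| = 2|A| − 1 = 5, the minimum possible — so K = 5/3 is minimal, which holds iff A is an arithmetic progression.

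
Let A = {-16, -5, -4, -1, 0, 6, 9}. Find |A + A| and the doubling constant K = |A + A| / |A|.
K = |A + A| / |A| = 25/7

Enumerate A + A = {a + b : a, b ∈ A}. With |A| = 7, there are |A|^2 = 49 ordered sum pairs; collecting distinct values, A + A = {-32, -21, -20, -17, -16, -10, -9, -8, -7, -6, -5, -4, -2, -1, 0, 1, 2, 4, 5, 6, 8, 9, 12, 15, 18}, so |A + A| = 25. Thus K = 25/7. For comparison, the minimum possible |A + A| over all 7-element sets is 2·7 − 1 = 13 (so min K = 13/7), attained only by arithmetic progressions.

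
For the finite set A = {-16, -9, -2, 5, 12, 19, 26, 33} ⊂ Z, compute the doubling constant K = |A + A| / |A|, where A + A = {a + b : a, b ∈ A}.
K = |A + A| / |A| = 15/8

Enumerate A + A = {a + b : a, b ∈ A}. With |A| = 8, there are |A|^2 = 64 ordered sum pairs; collecting distinct values, A + A = {-32, -25, -18, -11, -4, 3, 10, 17, 24, 31, 38, 45, 52, 59, 66}, so |A + A| = 15. Thus K = 15/8. Here |A + A| = 2|A| − 1 = 15, the minimum possible — so K = 15/8 is minimal, which holds iff A is an arithmetic progression.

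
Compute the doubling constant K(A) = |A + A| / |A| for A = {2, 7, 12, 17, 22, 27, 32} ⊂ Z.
K = |A + A| / |A| = 13/7

Enumerate A + A = {a + b : a, b ∈ A}. With |A| = 7, there are |A|^2 = 49 ordered sum pairs; collecting distinct values, A + A = {4, 9, 14, 19, 24, 29, 34, 39, 44, 49, 54, 59, 64}, so |A + A| = 13. Thus K = 13/7. Here |A + A| = 2|A| − 1 = 13, the minimum possible — so K = 13/7 is minimal, which holds iff A is an arithmetic progression.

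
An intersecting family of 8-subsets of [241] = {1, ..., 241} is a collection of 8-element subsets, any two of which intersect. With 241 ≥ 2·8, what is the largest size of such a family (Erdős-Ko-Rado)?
max |F| = C(240, 7) = 8331047908560

Erdős-Ko-Rado (1961): when n ≥ 2k, max |F| = C(n−1, k−1). The bound is attained by the star {A : i ∈ A} for any fixed i ∈ [n]. Here C(241−1, 8−1) = C(240, 7) = 8331047908560.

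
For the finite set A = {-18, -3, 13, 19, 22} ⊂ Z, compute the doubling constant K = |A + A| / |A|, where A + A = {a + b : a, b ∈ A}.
K = |A + A| / |A| = 15/5 = 3

Enumerate A + A = {a + b : a, b ∈ A}. With |A| = 5, there are |A|^2 = 25 ordered sum pairs; collecting distinct values, A + A = {-36, -21, -6, -5, 1, 4, 10, 16, 19, 26, 32, 35, 38, 41, 44}, so |A + A| = 15. Thus K = 15/5 = 3. For comparison, the minimum possible |A + A| over all 5-element sets is 2·5 − 1 = 9 (so min K = 9/5), attained only by arithmetic progressions.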